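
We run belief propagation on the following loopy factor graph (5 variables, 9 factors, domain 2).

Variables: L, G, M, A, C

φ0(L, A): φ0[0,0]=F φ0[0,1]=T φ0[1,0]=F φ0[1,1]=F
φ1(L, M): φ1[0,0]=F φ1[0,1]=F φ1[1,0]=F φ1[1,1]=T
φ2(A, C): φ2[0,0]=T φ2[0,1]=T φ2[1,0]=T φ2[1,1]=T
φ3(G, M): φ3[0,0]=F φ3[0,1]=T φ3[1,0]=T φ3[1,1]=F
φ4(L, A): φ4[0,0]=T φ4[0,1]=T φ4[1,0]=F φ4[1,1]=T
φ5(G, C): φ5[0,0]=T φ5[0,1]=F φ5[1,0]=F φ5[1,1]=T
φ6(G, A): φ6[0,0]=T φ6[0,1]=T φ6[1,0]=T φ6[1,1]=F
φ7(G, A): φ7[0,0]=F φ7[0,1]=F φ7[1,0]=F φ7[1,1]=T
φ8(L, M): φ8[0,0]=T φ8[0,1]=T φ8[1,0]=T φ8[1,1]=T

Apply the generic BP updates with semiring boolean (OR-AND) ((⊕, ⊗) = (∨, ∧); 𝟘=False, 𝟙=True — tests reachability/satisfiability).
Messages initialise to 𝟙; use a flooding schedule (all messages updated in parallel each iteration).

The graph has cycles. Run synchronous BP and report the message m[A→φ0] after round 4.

init: all messages = 𝟙 over 2 values
r1 m[φ0→L] = [T, F]
r1 m[φ0→A] = [F, T]
r1 m[φ1→L] = [F, T]
r1 m[φ1→M] = [F, T]
r1 m[φ2→A] = [T, T]
r1 m[φ2→C] = [T, T]
r1 m[φ3→G] = [T, T]
r1 m[φ3→M] = [T, T]
r1 m[φ4→L] = [T, T]
r1 m[φ4→A] = [T, T]
r1 m[φ5→G] = [T, T]
r1 m[φ5→C] = [T, T]
r1 m[φ6→G] = [T, T]
r1 m[φ6→A] = [T, T]
r1 m[φ7→G] = [F, T]
r1 m[φ7→A] = [F, T]
r1 m[φ8→L] = [T, T]
r1 m[φ8→M] = [T, T]
r1 m[L→φ0] = [T, T]
r1 m[L→φ1] = [T, T]
r1 m[L→φ4] = [T, T]
r1 m[L→φ8] = [T, T]
r1 m[G→φ3] = [T, T]
r1 m[G→φ5] = [T, T]
r1 m[G→φ6] = [T, T]
r1 m[G→φ7] = [T, T]
r1 m[M→φ1] = [T, T]
r1 m[M→φ3] = [T, T]
r1 m[M→φ8] = [T, T]
r1 m[A→φ0] = [T, T]
r1 m[A→φ2] = [T, T]
r1 m[A→φ4] = [T, T]
r1 m[A→φ6] = [T, T]
r1 m[A→φ7] = [T, T]
r1 m[C→φ2] = [T, T]
r1 m[C→φ5] = [T, T]
r2 m[φ0→L] = [T, F]
r2 m[φ0→A] = [F, T]
r2 m[φ1→L] = [F, T]
r2 m[φ1→M] = [F, T]
r2 m[φ2→A] = [T, T]
r2 m[φ2→C] = [T, T]
r2 m[φ3→G] = [T, T]
r2 m[φ3→M] = [T, T]
r2 m[φ4→L] = [T, T]
r2 m[φ4→A] = [T, T]
r2 m[φ5→G] = [T, T]
r2 m[φ5→C] = [T, T]
r2 m[φ6→G] = [T, T]
r2 m[φ6→A] = [T, T]
r2 m[φ7→G] = [F, T]
r2 m[φ7→A] = [F, T]
r2 m[φ8→L] = [T, T]
r2 m[φ8→M] = [T, T]
r2 m[L→φ0] = [F, T]
r2 m[L→φ1] = [T, F]
r2 m[L→φ4] = [F, F]
r2 m[L→φ8] = [F, F]
r2 m[G→φ3] = [F, T]
r2 m[G→φ5] = [F, T]
r2 m[G→φ6] = [F, T]
r2 m[G→φ7] = [T, T]
r2 m[M→φ1] = [T, T]
r2 m[M→φ3] = [F, T]
r2 m[M→φ8] = [F, T]
r2 m[A→φ0] = [F, T]
r2 m[A→φ2] = [F, T]
r2 m[A→φ4] = [F, T]
r2 m[A→φ6] = [F, T]
r2 m[A→φ7] = [F, T]
r2 m[C→φ2] = [T, T]
r2 m[C→φ5] = [T, T]
r3 m[φ0→L] = [T, F]
r3 m[φ0→A] = [F, F]
r3 m[φ1→L] = [F, T]
r3 m[φ1→M] = [F, F]
r3 m[φ2→A] = [T, T]
r3 m[φ2→C] = [T, T]
r3 m[φ3→G] = [T, F]
r3 m[φ3→M] = [T, F]
r3 m[φ4→L] = [T, T]
r3 m[φ4→A] = [F, F]
r3 m[φ5→G] = [T, T]
r3 m[φ5→C] = [F, T]
r3 m[φ6→G] = [T, F]
r3 m[φ6→A] = [T, F]
r3 m[φ7→G] = [F, T]
r3 m[φ7→A] = [F, T]
r3 m[φ8→L] = [T, T]
r3 m[φ8→M] = [F, F]
r3 m[L→φ0] = [F, T]
r3 m[L→φ1] = [T, F]
r3 m[L→φ4] = [F, F]
r3 m[L→φ8] = [F, F]
r3 m[G→φ3] = [F, T]
r3 m[G→φ5] = [F, T]
r3 m[G→φ6] = [F, T]
r3 m[G→φ7] = [T, T]
r3 m[M→φ1] = [T, T]
r3 m[M→φ3] = [F, T]
r3 m[M→φ8] = [F, T]
r3 m[A→φ0] = [F, T]
r3 m[A→φ2] = [F, T]
r3 m[A→φ4] = [F, T]
r3 m[A→φ6] = [F, T]
r3 m[A→φ7] = [F, T]
r3 m[C→φ2] = [T, T]
r3 m[C→φ5] = [T, T]
r4 m[φ0→L] = [T, F]
r4 m[φ0→A] = [F, F]
r4 m[φ1→L] = [F, T]
r4 m[φ1→M] = [F, F]
r4 m[φ2→A] = [T, T]
r4 m[φ2→C] = [T, T]
r4 m[φ3→G] = [T, F]
r4 m[φ3→M] = [T, F]
r4 m[φ4→L] = [T, T]
r4 m[φ4→A] = [F, F]
r4 m[φ5→G] = [T, T]
r4 m[φ5→C] = [F, T]
r4 m[φ6→G] = [T, F]
r4 m[φ6→A] = [T, F]
r4 m[φ7→G] = [F, T]
r4 m[φ7→A] = [F, T]
r4 m[φ8→L] = [T, T]
r4 m[φ8→M] = [F, F]
r4 m[L→φ0] = [F, T]
r4 m[L→φ1] = [T, F]
r4 m[L→φ4] = [F, F]
r4 m[L→φ8] = [F, F]
r4 m[G→φ3] = [F, F]
r4 m[G→φ5] = [F, F]
r4 m[G→φ6] = [F, F]
r4 m[G→φ7] = [T, F]
r4 m[M→φ1] = [F, F]
r4 m[M→φ3] = [F, F]
r4 m[M→φ8] = [F, F]
r4 m[A→φ0] = [F, F]
r4 m[A→φ2] = [F, F]
r4 m[A→φ4] = [F, F]
r4 m[A→φ6] = [F, F]
r4 m[A→φ7] = [F, F]
r4 m[C→φ2] = [F, T]
r4 m[C→φ5] = [T, T]

message @ round 4 = [F, F]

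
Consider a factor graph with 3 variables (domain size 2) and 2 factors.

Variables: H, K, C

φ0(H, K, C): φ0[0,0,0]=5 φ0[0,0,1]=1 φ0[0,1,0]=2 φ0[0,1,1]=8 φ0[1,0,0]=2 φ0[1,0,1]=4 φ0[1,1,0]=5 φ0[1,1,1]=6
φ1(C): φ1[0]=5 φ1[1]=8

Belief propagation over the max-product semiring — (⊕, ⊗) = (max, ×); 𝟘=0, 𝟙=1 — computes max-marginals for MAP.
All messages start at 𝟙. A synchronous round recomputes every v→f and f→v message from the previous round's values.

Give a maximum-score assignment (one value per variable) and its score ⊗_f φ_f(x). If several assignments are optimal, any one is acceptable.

assignment: (H=0, K=1, C=1); score = 64

init: all messages = 𝟙 over 2 values
r1 m[φ0→H] = [8, 6]
r1 m[φ0→K] = [5, 8]
r1 m[φ0→C] = [5, 8]
r1 m[φ1→C] = [5, 8]
r1 m[H→φ0] = [1, 1]
r1 m[K→φ0] = [1, 1]
r1 m[C→φ0] = [1, 1]
r1 m[C→φ1] = [1, 1]
r2 m[φ0→H] = [8, 6]
r2 m[φ0→K] = [5, 8]
r2 m[φ0→C] = [5, 8]
r2 m[φ1→C] = [5, 8]
r2 m[H→φ0] = [1, 1]
r2 m[K→φ0] = [1, 1]
r2 m[C→φ0] = [5, 8]
r2 m[C→φ1] = [5, 8]
r3 m[φ0→H] = [64, 48]
r3 m[φ0→K] = [32, 64]
r3 m[φ0→C] = [5, 8]
r3 m[φ1→C] = [5, 8]
r3 m[H→φ0] = [1, 1]
r3 m[K→φ0] = [1, 1]
r3 m[C→φ0] = [5, 8]
r3 m[C→φ1] = [5, 8]
r4 m[φ0→H] = [64, 48]
r4 m[φ0→K] = [32, 64]
r4 m[φ0→C] = [5, 8]
r4 m[φ1→C] = [5, 8]
r4 m[H→φ0] = [1, 1]
r4 m[K→φ0] = [1, 1]
r4 m[C→φ0] = [5, 8]
r4 m[C→φ1] = [5, 8]
fixed point reached at round 4
traceback from H: (H=0, K=1, C=1), score=64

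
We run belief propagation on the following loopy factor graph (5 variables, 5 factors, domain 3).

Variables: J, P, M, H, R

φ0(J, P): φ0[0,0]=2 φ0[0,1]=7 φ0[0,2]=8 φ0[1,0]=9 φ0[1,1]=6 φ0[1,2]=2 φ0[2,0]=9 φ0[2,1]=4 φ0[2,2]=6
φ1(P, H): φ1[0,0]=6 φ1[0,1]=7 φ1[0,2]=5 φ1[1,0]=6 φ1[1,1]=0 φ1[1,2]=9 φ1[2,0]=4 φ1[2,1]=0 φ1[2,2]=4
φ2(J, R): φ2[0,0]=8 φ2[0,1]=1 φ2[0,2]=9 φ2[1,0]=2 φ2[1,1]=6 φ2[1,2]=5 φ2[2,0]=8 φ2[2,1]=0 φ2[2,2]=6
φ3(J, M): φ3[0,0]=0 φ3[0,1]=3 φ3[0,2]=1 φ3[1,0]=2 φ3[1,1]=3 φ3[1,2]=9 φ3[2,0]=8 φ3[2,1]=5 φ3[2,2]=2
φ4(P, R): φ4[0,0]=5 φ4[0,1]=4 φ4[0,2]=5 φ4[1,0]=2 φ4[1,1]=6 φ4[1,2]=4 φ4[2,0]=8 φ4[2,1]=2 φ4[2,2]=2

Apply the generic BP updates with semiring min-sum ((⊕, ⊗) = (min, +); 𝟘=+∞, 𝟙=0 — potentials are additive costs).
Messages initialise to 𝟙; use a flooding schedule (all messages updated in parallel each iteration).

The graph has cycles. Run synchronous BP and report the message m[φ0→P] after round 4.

message @ round 4 = [3, 6, 6]

init: all messages = 𝟙 over 3 values
r1 m[φ0→J] = [2, 2, 4]
r1 m[φ0→P] = [2, 4, 2]
r1 m[φ1→P] = [5, 0, 0]
r1 m[φ1→H] = [4, 0, 4]
r1 m[φ2→J] = [1, 2, 0]
r1 m[φ2→R] = [2, 0, 5]
r1 m[φ3→J] = [0, 2, 2]
r1 m[φ3→M] = [0, 3, 1]
r1 m[φ4→P] = [4, 2, 2]
r1 m[φ4→R] = [2, 2, 2]
r1 m[J→φ0] = [0, 0, 0]
r1 m[J→φ2] = [0, 0, 0]
r1 m[J→φ3] = [0, 0, 0]
r1 m[P→φ0] = [0, 0, 0]
r1 m[P→φ1] = [0, 0, 0]
r1 m[P→φ4] = [0, 0, 0]
r1 m[M→φ3] = [0, 0, 0]
r1 m[H→φ1] = [0, 0, 0]
r1 m[R→φ2] = [0, 0, 0]
r1 m[R→φ4] = [0, 0, 0]
r2 m[φ0→J] = [2, 2, 4]
r2 m[φ0→P] = [2, 4, 2]
r2 m[φ1→P] = [5, 0, 0]
r2 m[φ1→H] = [4, 0, 4]
r2 m[φ2→J] = [1, 2, 0]
r2 m[φ2→R] = [2, 0, 5]
r2 m[φ3→J] = [0, 2, 2]
r2 m[φ3→M] = [0, 3, 1]
r2 m[φ4→P] = [4, 2, 2]
r2 m[φ4→R] = [2, 2, 2]
r2 m[J→φ0] = [1, 4, 2]
r2 m[J→φ2] = [2, 4, 6]
r2 m[J→φ3] = [3, 4, 4]
r2 m[P→φ0] = [9, 2, 2]
r2 m[P→φ1] = [6, 6, 4]
r2 m[P→φ4] = [7, 4, 2]
r2 m[M→φ3] = [0, 0, 0]
r2 m[H→φ1] = [0, 0, 0]
r2 m[R→φ2] = [2, 2, 2]
r2 m[R→φ4] = [2, 0, 5]
r3 m[φ0→J] = [9, 4, 6]
r3 m[φ0→P] = [3, 6, 6]
r3 m[φ1→P] = [5, 0, 0]
r3 m[φ1→H] = [8, 4, 8]
r3 m[φ2→J] = [3, 4, 2]
r3 m[φ2→R] = [6, 3, 9]
r3 m[φ3→J] = [0, 2, 2]
r3 m[φ3→M] = [3, 6, 4]
r3 m[φ4→P] = [4, 4, 2]
r3 m[φ4→R] = [6, 4, 4]
r3 m[J→φ0] = [1, 4, 2]
r3 m[J→φ2] = [2, 4, 6]
r3 m[J→φ3] = [3, 4, 4]
r3 m[P→φ0] = [9, 2, 2]
r3 m[P→φ1] = [6, 6, 4]
r3 m[P→φ4] = [7, 4, 2]
r3 m[M→φ3] = [0, 0, 0]
r3 m[H→φ1] = [0, 0, 0]
r3 m[R→φ2] = [2, 2, 2]
r3 m[R→φ4] = [2, 0, 5]
r4 m[φ0→J] = [9, 4, 6]
r4 m[φ0→P] = [3, 6, 6]
r4 m[φ1→P] = [5, 0, 0]
r4 m[φ1→H] = [8, 4, 8]
r4 m[φ2→J] = [3, 4, 2]
r4 m[φ2→R] = [6, 3, 9]
r4 m[φ3→J] = [0, 2, 2]
r4 m[φ3→M] = [3, 6, 4]
r4 m[φ4→P] = [4, 4, 2]
r4 m[φ4→R] = [6, 4, 4]
r4 m[J→φ0] = [3, 6, 4]
r4 m[J→φ2] = [9, 6, 8]
r4 m[J→φ3] = [12, 8, 8]
r4 m[P→φ0] = [9, 4, 2]
r4 m[P→φ1] = [7, 10, 8]
r4 m[P→φ4] = [8, 6, 6]
r4 m[M→φ3] = [0, 0, 0]
r4 m[H→φ1] = [0, 0, 0]
r4 m[R→φ2] = [6, 4, 4]
r4 m[R→φ4] = [6, 3, 9]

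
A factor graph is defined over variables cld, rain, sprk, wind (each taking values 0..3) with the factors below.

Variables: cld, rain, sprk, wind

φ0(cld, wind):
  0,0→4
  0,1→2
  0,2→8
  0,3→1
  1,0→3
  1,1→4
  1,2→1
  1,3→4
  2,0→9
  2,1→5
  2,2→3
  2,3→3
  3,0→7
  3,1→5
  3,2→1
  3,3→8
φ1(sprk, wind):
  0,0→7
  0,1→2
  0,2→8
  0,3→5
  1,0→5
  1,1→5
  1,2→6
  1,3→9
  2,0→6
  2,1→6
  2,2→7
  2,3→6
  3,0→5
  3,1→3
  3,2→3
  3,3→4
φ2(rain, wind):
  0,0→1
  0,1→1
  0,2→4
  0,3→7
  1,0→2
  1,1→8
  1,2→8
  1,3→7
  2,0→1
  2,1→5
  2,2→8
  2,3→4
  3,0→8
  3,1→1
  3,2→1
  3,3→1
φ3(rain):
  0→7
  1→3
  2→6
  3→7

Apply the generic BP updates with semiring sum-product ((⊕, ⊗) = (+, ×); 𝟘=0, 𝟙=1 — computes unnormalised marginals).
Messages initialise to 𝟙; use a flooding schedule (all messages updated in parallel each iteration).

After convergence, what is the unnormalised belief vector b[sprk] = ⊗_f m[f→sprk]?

b[sprk] = [33459, 36955, 36311, 22526]

init: all messages = 𝟙 over 4 values
r1 m[φ0→cld] = [15, 12, 20, 21]
r1 m[φ0→wind] = [23, 16, 13, 16]
r1 m[φ1→sprk] = [22, 25, 25, 15]
r1 m[φ1→wind] = [23, 16, 24, 24]
r1 m[φ2→rain] = [13, 25, 18, 11]
r1 m[φ2→wind] = [12, 15, 21, 19]
r1 m[φ3→rain] = [7, 3, 6, 7]
r1 m[cld→φ0] = [1, 1, 1, 1]
r1 m[rain→φ2] = [1, 1, 1, 1]
r1 m[rain→φ3] = [1, 1, 1, 1]
r1 m[sprk→φ1] = [1, 1, 1, 1]
r1 m[wind→φ0] = [1, 1, 1, 1]
r1 m[wind→φ1] = [1, 1, 1, 1]
r1 m[wind→φ2] = [1, 1, 1, 1]
r2 m[φ0→cld] = [15, 12, 20, 21]
r2 m[φ0→wind] = [23, 16, 13, 16]
r2 m[φ1→sprk] = [22, 25, 25, 15]
r2 m[φ1→wind] = [23, 16, 24, 24]
r2 m[φ2→rain] = [13, 25, 18, 11]
r2 m[φ2→wind] = [12, 15, 21, 19]
r2 m[φ3→rain] = [7, 3, 6, 7]
r2 m[cld→φ0] = [1, 1, 1, 1]
r2 m[rain→φ2] = [7, 3, 6, 7]
r2 m[rain→φ3] = [13, 25, 18, 11]
r2 m[sprk→φ1] = [1, 1, 1, 1]
r2 m[wind→φ0] = [276, 240, 504, 456]
r2 m[wind→φ1] = [276, 240, 273, 304]
r2 m[wind→φ2] = [529, 256, 312, 384]
r3 m[φ0→cld] = [6072, 4116, 6564, 7284]
r3 m[φ0→wind] = [23, 16, 13, 16]
r3 m[φ1→sprk] = [6116, 6954, 6831, 4135]
r3 m[φ1→wind] = [23, 16, 24, 24]
r3 m[φ2→rain] = [4721, 8290, 5841, 5184]
r3 m[φ2→wind] = [75, 68, 107, 101]
r3 m[φ3→rain] = [7, 3, 6, 7]
r3 m[cld→φ0] = [1, 1, 1, 1]
r3 m[rain→φ2] = [7, 3, 6, 7]
r3 m[rain→φ3] = [13, 25, 18, 11]
r3 m[sprk→φ1] = [1, 1, 1, 1]
r3 m[wind→φ0] = [276, 240, 504, 456]
r3 m[wind→φ1] = [276, 240, 273, 304]
r3 m[wind→φ2] = [529, 256, 312, 384]
r4 m[φ0→cld] = [6072, 4116, 6564, 7284]
r4 m[φ0→wind] = [23, 16, 13, 16]
r4 m[φ1→sprk] = [6116, 6954, 6831, 4135]
r4 m[φ1→wind] = [23, 16, 24, 24]
r4 m[φ2→rain] = [4721, 8290, 5841, 5184]
r4 m[φ2→wind] = [75, 68, 107, 101]
r4 m[φ3→rain] = [7, 3, 6, 7]
r4 m[cld→φ0] = [1, 1, 1, 1]
r4 m[rain→φ2] = [7, 3, 6, 7]
r4 m[rain→φ3] = [4721, 8290, 5841, 5184]
r4 m[sprk→φ1] = [1, 1, 1, 1]
r4 m[wind→φ0] = [1725, 1088, 2568, 2424]
r4 m[wind→φ1] = [1725, 1088, 1391, 1616]
r4 m[wind→φ2] = [529, 256, 312, 384]
r5 m[φ0→cld] = [32044, 21791, 35941, 39475]
r5 m[φ0→wind] = [23, 16, 13, 16]
r5 m[φ1→sprk] = [33459, 36955, 36311, 22526]
r5 m[φ1→wind] = [23, 16, 24, 24]
r5 m[φ2→rain] = [4721, 8290, 5841, 5184]
r5 m[φ2→wind] = [75, 68, 107, 101]
r5 m[φ3→rain] = [7, 3, 6, 7]
r5 m[cld→φ0] = [1, 1, 1, 1]
r5 m[rain→φ2] = [7, 3, 6, 7]
r5 m[rain→φ3] = [4721, 8290, 5841, 5184]
r5 m[sprk→φ1] = [1, 1, 1, 1]
r5 m[wind→φ0] = [1725, 1088, 2568, 2424]
r5 m[wind→φ1] = [1725, 1088, 1391, 1616]
r5 m[wind→φ2] = [529, 256, 312, 384]
r6 m[φ0→cld] = [32044, 21791, 35941, 39475]
r6 m[φ0→wind] = [23, 16, 13, 16]
r6 m[φ1→sprk] = [33459, 36955, 36311, 22526]
r6 m[φ1→wind] = [23, 16, 24, 24]
r6 m[φ2→rain] = [4721, 8290, 5841, 5184]
r6 m[φ2→wind] = [75, 68, 107, 101]
r6 m[φ3→rain] = [7, 3, 6, 7]
r6 m[cld→φ0] = [1, 1, 1, 1]
r6 m[rain→φ2] = [7, 3, 6, 7]
r6 m[rain→φ3] = [4721, 8290, 5841, 5184]
r6 m[sprk→φ1] = [1, 1, 1, 1]
r6 m[wind→φ0] = [1725, 1088, 2568, 2424]
r6 m[wind→φ1] = [1725, 1088, 1391, 1616]
r6 m[wind→φ2] = [529, 256, 312, 384]
fixed point reached at round 6
b[sprk] = ⊗ incoming = [33459, 36955, 36311, 22526]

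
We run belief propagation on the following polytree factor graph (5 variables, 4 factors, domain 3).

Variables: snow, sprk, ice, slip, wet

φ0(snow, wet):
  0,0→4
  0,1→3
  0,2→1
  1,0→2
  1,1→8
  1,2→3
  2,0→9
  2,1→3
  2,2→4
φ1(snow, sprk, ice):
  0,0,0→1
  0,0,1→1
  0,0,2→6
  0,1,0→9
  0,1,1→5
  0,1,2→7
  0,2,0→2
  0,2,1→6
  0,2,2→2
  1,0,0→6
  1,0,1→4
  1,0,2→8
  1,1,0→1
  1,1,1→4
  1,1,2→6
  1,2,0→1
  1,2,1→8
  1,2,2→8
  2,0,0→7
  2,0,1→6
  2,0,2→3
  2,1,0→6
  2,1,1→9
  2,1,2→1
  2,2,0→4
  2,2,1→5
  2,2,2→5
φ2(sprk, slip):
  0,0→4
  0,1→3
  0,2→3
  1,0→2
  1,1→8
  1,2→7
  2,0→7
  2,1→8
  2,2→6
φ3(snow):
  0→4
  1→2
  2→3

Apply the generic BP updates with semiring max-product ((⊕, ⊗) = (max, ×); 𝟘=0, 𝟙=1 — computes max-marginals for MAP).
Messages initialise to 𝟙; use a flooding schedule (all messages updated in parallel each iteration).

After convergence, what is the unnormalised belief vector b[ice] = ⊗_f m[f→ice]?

init: all messages = 𝟙 over 3 values
r1 m[φ0→snow] = [4, 8, 9]
r1 m[φ0→wet] = [9, 8, 4]
r1 m[φ1→snow] = [9, 8, 9]
r1 m[φ1→sprk] = [8, 9, 8]
r1 m[φ1→ice] = [9, 9, 8]
r1 m[φ2→sprk] = [4, 8, 8]
r1 m[φ2→slip] = [7, 8, 7]
r1 m[φ3→snow] = [4, 2, 3]
r1 m[snow→φ0] = [1, 1, 1]
r1 m[snow→φ1] = [1, 1, 1]
r1 m[snow→φ3] = [1, 1, 1]
r1 m[sprk→φ1] = [1, 1, 1]
r1 m[sprk→φ2] = [1, 1, 1]
r1 m[ice→φ1] = [1, 1, 1]
r1 m[slip→φ2] = [1, 1, 1]
r1 m[wet→φ0] = [1, 1, 1]
r2 m[φ0→snow] = [4, 8, 9]
r2 m[φ0→wet] = [9, 8, 4]
r2 m[φ1→snow] = [9, 8, 9]
r2 m[φ1→sprk] = [8, 9, 8]
r2 m[φ1→ice] = [9, 9, 8]
r2 m[φ2→sprk] = [4, 8, 8]
r2 m[φ2→slip] = [7, 8, 7]
r2 m[φ3→snow] = [4, 2, 3]
r2 m[snow→φ0] = [36, 16, 27]
r2 m[snow→φ1] = [16, 16, 27]
r2 m[snow→φ3] = [36, 64, 81]
r2 m[sprk→φ1] = [4, 8, 8]
r2 m[sprk→φ2] = [8, 9, 8]
r2 m[ice→φ1] = [1, 1, 1]
r2 m[slip→φ2] = [1, 1, 1]
r2 m[wet→φ0] = [1, 1, 1]
r3 m[φ0→snow] = [4, 8, 9]
r3 m[φ0→wet] = [243, 128, 108]
r3 m[φ1→snow] = [72, 64, 72]
r3 m[φ1→sprk] = [189, 243, 135]
r3 m[φ1→ice] = [1296, 1944, 1080]
r3 m[φ2→sprk] = [4, 8, 8]
r3 m[φ2→slip] = [56, 72, 63]
r3 m[φ3→snow] = [4, 2, 3]
r3 m[snow→φ0] = [36, 16, 27]
r3 m[snow→φ1] = [16, 16, 27]
r3 m[snow→φ3] = [36, 64, 81]
r3 m[sprk→φ1] = [4, 8, 8]
r3 m[sprk→φ2] = [8, 9, 8]
r3 m[ice→φ1] = [1, 1, 1]
r3 m[slip→φ2] = [1, 1, 1]
r3 m[wet→φ0] = [1, 1, 1]
r4 m[φ0→snow] = [4, 8, 9]
r4 m[φ0→wet] = [243, 128, 108]
r4 m[φ1→snow] = [72, 64, 72]
r4 m[φ1→sprk] = [189, 243, 135]
r4 m[φ1→ice] = [1296, 1944, 1080]
r4 m[φ2→sprk] = [4, 8, 8]
r4 m[φ2→slip] = [56, 72, 63]
r4 m[φ3→snow] = [4, 2, 3]
r4 m[snow→φ0] = [288, 128, 216]
r4 m[snow→φ1] = [16, 16, 27]
r4 m[snow→φ3] = [288, 512, 648]
r4 m[sprk→φ1] = [4, 8, 8]
r4 m[sprk→φ2] = [189, 243, 135]
r4 m[ice→φ1] = [1, 1, 1]
r4 m[slip→φ2] = [1, 1, 1]
r4 m[wet→φ0] = [1, 1, 1]
r5 m[φ0→snow] = [4, 8, 9]
r5 m[φ0→wet] = [1944, 1024, 864]
r5 m[φ1→snow] = [72, 64, 72]
r5 m[φ1→sprk] = [189, 243, 135]
r5 m[φ1→ice] = [1296, 1944, 1080]
r5 m[φ2→sprk] = [4, 8, 8]
r5 m[φ2→slip] = [945, 1944, 1701]
r5 m[φ3→snow] = [4, 2, 3]
r5 m[snow→φ0] = [288, 128, 216]
r5 m[snow→φ1] = [16, 16, 27]
r5 m[snow→φ3] = [288, 512, 648]
r5 m[sprk→φ1] = [4, 8, 8]
r5 m[sprk→φ2] = [189, 243, 135]
r5 m[ice→φ1] = [1, 1, 1]
r5 m[slip→φ2] = [1, 1, 1]
r5 m[wet→φ0] = [1, 1, 1]
r6 m[φ0→snow] = [4, 8, 9]
r6 m[φ0→wet] = [1944, 1024, 864]
r6 m[φ1→snow] = [72, 64, 72]
r6 m[φ1→sprk] = [189, 243, 135]
r6 m[φ1→ice] = [1296, 1944, 1080]
r6 m[φ2→sprk] = [4, 8, 8]
r6 m[φ2→slip] = [945, 1944, 1701]
r6 m[φ3→snow] = [4, 2, 3]
r6 m[snow→φ0] = [288, 128, 216]
r6 m[snow→φ1] = [16, 16, 27]
r6 m[snow→φ3] = [288, 512, 648]
r6 m[sprk→φ1] = [4, 8, 8]
r6 m[sprk→φ2] = [189, 243, 135]
r6 m[ice→φ1] = [1, 1, 1]
r6 m[slip→φ2] = [1, 1, 1]
r6 m[wet→φ0] = [1, 1, 1]
fixed point reached at round 6
b[ice] = ⊗ incoming = [1296, 1944, 1080]

b[ice] = [1296, 1944, 1080]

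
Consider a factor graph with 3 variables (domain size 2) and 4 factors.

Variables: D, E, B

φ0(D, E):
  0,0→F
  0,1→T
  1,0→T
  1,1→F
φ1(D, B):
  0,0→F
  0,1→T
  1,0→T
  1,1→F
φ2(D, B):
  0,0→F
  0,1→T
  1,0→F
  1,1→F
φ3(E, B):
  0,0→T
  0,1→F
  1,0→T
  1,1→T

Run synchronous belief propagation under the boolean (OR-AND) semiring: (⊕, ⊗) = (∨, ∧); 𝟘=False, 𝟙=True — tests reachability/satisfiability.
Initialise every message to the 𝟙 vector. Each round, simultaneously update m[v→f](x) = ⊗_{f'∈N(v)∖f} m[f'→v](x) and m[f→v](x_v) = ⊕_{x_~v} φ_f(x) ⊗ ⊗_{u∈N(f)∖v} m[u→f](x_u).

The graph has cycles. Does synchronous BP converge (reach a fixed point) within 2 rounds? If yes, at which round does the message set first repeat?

NOT CONVERGED within 2 rounds

init: all messages = 𝟙 over 2 values
r1 m[φ0→D] = [T, T]
r1 m[φ0→E] = [T, T]
r1 m[φ1→D] = [T, T]
r1 m[φ1→B] = [T, T]
r1 m[φ2→D] = [T, F]
r1 m[φ2→B] = [F, T]
r1 m[φ3→E] = [T, T]
r1 m[φ3→B] = [T, T]
r1 m[D→φ0] = [T, T]
r1 m[D→φ1] = [T, T]
r1 m[D→φ2] = [T, T]
r1 m[E→φ0] = [T, T]
r1 m[E→φ3] = [T, T]
r1 m[B→φ1] = [T, T]
r1 m[B→φ2] = [T, T]
r1 m[B→φ3] = [T, T]
r2 m[φ0→D] = [T, T]
r2 m[φ0→E] = [T, T]
r2 m[φ1→D] = [T, T]
r2 m[φ1→B] = [T, T]
r2 m[φ2→D] = [T, F]
r2 m[φ2→B] = [F, T]
r2 m[φ3→E] = [T, T]
r2 m[φ3→B] = [T, T]
r2 m[D→φ0] = [T, F]
r2 m[D→φ1] = [T, F]
r2 m[D→φ2] = [T, T]
r2 m[E→φ0] = [T, T]
r2 m[E→φ3] = [T, T]
r2 m[B→φ1] = [F, T]
r2 m[B→φ2] = [T, T]
r2 m[B→φ3] = [F, T]
no fixed point within 2 rounds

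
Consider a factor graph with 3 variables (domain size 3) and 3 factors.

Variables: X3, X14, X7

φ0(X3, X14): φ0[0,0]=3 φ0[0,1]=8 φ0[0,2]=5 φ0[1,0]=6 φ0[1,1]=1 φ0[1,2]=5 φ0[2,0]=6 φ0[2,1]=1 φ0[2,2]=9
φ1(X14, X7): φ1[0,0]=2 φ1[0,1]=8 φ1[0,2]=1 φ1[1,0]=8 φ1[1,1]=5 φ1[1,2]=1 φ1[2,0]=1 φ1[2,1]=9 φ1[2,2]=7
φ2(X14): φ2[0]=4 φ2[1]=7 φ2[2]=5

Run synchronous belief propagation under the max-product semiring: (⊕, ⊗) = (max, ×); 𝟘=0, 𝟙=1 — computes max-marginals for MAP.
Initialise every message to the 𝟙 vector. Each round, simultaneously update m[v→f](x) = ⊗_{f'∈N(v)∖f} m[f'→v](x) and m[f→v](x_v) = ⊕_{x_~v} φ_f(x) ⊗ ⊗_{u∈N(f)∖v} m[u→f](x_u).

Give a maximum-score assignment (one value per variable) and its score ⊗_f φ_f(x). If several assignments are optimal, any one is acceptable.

assignment: (X3=0, X14=1, X7=0); score = 448

init: all messages = 𝟙 over 3 values
r1 m[φ0→X3] = [8, 6, 9]
r1 m[φ0→X14] = [6, 8, 9]
r1 m[φ1→X14] = [8, 8, 9]
r1 m[φ1→X7] = [8, 9, 7]
r1 m[φ2→X14] = [4, 7, 5]
r1 m[X3→φ0] = [1, 1, 1]
r1 m[X14→φ0] = [1, 1, 1]
r1 m[X14→φ1] = [1, 1, 1]
r1 m[X14→φ2] = [1, 1, 1]
r1 m[X7→φ1] = [1, 1, 1]
r2 m[φ0→X3] = [8, 6, 9]
r2 m[φ0→X14] = [6, 8, 9]
r2 m[φ1→X14] = [8, 8, 9]
r2 m[φ1→X7] = [8, 9, 7]
r2 m[φ2→X14] = [4, 7, 5]
r2 m[X3→φ0] = [1, 1, 1]
r2 m[X14→φ0] = [32, 56, 45]
r2 m[X14→φ1] = [24, 56, 45]
r2 m[X14→φ2] = [48, 64, 81]
r2 m[X7→φ1] = [1, 1, 1]
r3 m[φ0→X3] = [448, 225, 405]
r3 m[φ0→X14] = [6, 8, 9]
r3 m[φ1→X14] = [8, 8, 9]
r3 m[φ1→X7] = [448, 405, 315]
r3 m[φ2→X14] = [4, 7, 5]
r3 m[X3→φ0] = [1, 1, 1]
r3 m[X14→φ0] = [32, 56, 45]
r3 m[X14→φ1] = [24, 56, 45]
r3 m[X14→φ2] = [48, 64, 81]
r3 m[X7→φ1] = [1, 1, 1]
r4 m[φ0→X3] = [448, 225, 405]
r4 m[φ0→X14] = [6, 8, 9]
r4 m[φ1→X14] = [8, 8, 9]
r4 m[φ1→X7] = [448, 405, 315]
r4 m[φ2→X14] = [4, 7, 5]
r4 m[X3→φ0] = [1, 1, 1]
r4 m[X14→φ0] = [32, 56, 45]
r4 m[X14→φ1] = [24, 56, 45]
r4 m[X14→φ2] = [48, 64, 81]
r4 m[X7→φ1] = [1, 1, 1]
fixed point reached at round 4
traceback from X3: (X3=0, X14=1, X7=0), score=448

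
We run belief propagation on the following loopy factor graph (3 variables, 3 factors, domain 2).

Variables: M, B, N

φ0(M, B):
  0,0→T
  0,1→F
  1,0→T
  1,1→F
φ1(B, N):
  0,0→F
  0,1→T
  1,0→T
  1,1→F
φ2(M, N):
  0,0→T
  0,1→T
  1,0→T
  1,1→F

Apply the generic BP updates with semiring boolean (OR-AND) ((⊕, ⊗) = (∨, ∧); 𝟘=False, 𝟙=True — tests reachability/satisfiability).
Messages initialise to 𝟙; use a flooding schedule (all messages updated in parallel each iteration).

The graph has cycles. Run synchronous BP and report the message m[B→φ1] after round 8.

init: all messages = 𝟙 over 2 values
r1 m[φ0→M] = [T, T]
r1 m[φ0→B] = [T, F]
r1 m[φ1→B] = [T, T]
r1 m[φ1→N] = [T, T]
r1 m[φ2→M] = [T, T]
r1 m[φ2→N] = [T, T]
r1 m[M→φ0] = [T, T]
r1 m[M→φ2] = [T, T]
r1 m[B→φ0] = [T, T]
r1 m[B→φ1] = [T, T]
r1 m[N→φ1] = [T, T]
r1 m[N→φ2] = [T, T]
r2 m[φ0→M] = [T, T]
r2 m[φ0→B] = [T, F]
r2 m[φ1→B] = [T, T]
r2 m[φ1→N] = [T, T]
r2 m[φ2→M] = [T, T]
r2 m[φ2→N] = [T, T]
r2 m[M→φ0] = [T, T]
r2 m[M→φ2] = [T, T]
r2 m[B→φ0] = [T, T]
r2 m[B→φ1] = [T, F]
r2 m[N→φ1] = [T, T]
r2 m[N→φ2] = [T, T]
r3 m[φ0→M] = [T, T]
r3 m[φ0→B] = [T, F]
r3 m[φ1→B] = [T, T]
r3 m[φ1→N] = [F, T]
r3 m[φ2→M] = [T, T]
r3 m[φ2→N] = [T, T]
r3 m[M→φ0] = [T, T]
r3 m[M→φ2] = [T, T]
r3 m[B→φ0] = [T, T]
r3 m[B→φ1] = [T, F]
r3 m[N→φ1] = [T, T]
r3 m[N→φ2] = [T, T]
r4 m[φ0→M] = [T, T]
r4 m[φ0→B] = [T, F]
r4 m[φ1→B] = [T, T]
r4 m[φ1→N] = [F, T]
r4 m[φ2→M] = [T, T]
r4 m[φ2→N] = [T, T]
r4 m[M→φ0] = [T, T]
r4 m[M→φ2] = [T, T]
r4 m[B→φ0] = [T, T]
r4 m[B→φ1] = [T, F]
r4 m[N→φ1] = [T, T]
r4 m[N→φ2] = [F, T]
r5 m[φ0→M] = [T, T]
r5 m[φ0→B] = [T, F]
r5 m[φ1→B] = [T, T]
r5 m[φ1→N] = [F, T]
r5 m[φ2→M] = [T, F]
r5 m[φ2→N] = [T, T]
r5 m[M→φ0] = [T, T]
r5 m[M→φ2] = [T, T]
r5 m[B→φ0] = [T, T]
r5 m[B→φ1] = [T, F]
r5 m[N→φ1] = [T, T]
r5 m[N→φ2] = [F, T]
r6 m[φ0→M] = [T, T]
r6 m[φ0→B] = [T, F]
r6 m[φ1→B] = [T, T]
r6 m[φ1→N] = [F, T]
r6 m[φ2→M] = [T, F]
r6 m[φ2→N] = [T, T]
r6 m[M→φ0] = [T, F]
r6 m[M→φ2] = [T, T]
r6 m[B→φ0] = [T, T]
r6 m[B→φ1] = [T, F]
r6 m[N→φ1] = [T, T]
r6 m[N→φ2] = [F, T]
r7 m[φ0→M] = [T, T]
r7 m[φ0→B] = [T, F]
r7 m[φ1→B] = [T, T]
r7 m[φ1→N] = [F, T]
r7 m[φ2→M] = [T, F]
r7 m[φ2→N] = [T, T]
r7 m[M→φ0] = [T, F]
r7 m[M→φ2] = [T, T]
r7 m[B→φ0] = [T, T]
r7 m[B→φ1] = [T, F]
r7 m[N→φ1] = [T, T]
r7 m[N→φ2] = [F, T]
r8 m[φ0→M] = [T, T]
r8 m[φ0→B] = [T, F]
r8 m[φ1→B] = [T, T]
r8 m[φ1→N] = [F, T]
r8 m[φ2→M] = [T, F]
r8 m[φ2→N] = [T, T]
r8 m[M→φ0] = [T, F]
r8 m[M→φ2] = [T, T]
r8 m[B→φ0] = [T, T]
r8 m[B→φ1] = [T, F]
r8 m[N→φ1] = [T, T]
r8 m[N→φ2] = [F, T]
fixed point reached at round 7

message @ round 8 = [T, F]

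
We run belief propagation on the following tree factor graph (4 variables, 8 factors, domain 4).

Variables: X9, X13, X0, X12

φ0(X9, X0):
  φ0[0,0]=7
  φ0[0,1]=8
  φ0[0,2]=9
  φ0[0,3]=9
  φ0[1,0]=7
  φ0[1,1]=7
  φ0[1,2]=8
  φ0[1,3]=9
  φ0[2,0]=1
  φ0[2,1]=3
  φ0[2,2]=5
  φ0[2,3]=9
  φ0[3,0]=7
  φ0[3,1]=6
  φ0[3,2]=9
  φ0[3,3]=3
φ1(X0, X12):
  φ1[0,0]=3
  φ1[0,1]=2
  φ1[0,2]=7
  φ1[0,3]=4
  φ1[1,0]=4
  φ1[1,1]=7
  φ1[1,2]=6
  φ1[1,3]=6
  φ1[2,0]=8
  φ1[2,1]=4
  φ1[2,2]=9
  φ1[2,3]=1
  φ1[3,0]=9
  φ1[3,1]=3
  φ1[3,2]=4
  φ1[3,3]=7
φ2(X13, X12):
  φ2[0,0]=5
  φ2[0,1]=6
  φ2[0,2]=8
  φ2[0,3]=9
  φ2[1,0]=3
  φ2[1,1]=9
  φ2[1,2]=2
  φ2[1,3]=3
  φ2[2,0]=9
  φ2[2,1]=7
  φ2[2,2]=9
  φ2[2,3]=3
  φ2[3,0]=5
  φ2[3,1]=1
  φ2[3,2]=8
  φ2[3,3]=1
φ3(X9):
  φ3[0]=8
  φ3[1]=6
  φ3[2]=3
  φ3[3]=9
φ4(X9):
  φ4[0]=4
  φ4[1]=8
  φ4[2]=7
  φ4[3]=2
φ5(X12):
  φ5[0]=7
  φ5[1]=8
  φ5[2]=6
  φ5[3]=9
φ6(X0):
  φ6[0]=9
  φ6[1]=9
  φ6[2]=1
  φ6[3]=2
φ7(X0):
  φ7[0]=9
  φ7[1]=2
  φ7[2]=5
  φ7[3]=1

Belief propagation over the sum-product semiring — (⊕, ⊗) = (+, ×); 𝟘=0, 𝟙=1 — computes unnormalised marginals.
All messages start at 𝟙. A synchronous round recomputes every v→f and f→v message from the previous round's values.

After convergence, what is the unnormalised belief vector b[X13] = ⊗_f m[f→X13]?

init: all messages = 𝟙 over 4 values
r1 m[φ0→X9] = [33, 31, 18, 25]
r1 m[φ0→X0] = [22, 24, 31, 30]
r1 m[φ1→X0] = [16, 23, 22, 23]
r1 m[φ1→X12] = [24, 16, 26, 18]
r1 m[φ2→X13] = [28, 17, 28, 15]
r1 m[φ2→X12] = [22, 23, 27, 16]
r1 m[φ3→X9] = [8, 6, 3, 9]
r1 m[φ4→X9] = [4, 8, 7, 2]
r1 m[φ5→X12] = [7, 8, 6, 9]
r1 m[φ6→X0] = [9, 9, 1, 2]
r1 m[φ7→X0] = [9, 2, 5, 1]
r1 m[X9→φ0] = [1, 1, 1, 1]
r1 m[X9→φ3] = [1, 1, 1, 1]
r1 m[X9→φ4] = [1, 1, 1, 1]
r1 m[X13→φ2] = [1, 1, 1, 1]
r1 m[X0→φ0] = [1, 1, 1, 1]
r1 m[X0→φ1] = [1, 1, 1, 1]
r1 m[X0→φ6] = [1, 1, 1, 1]
r1 m[X0→φ7] = [1, 1, 1, 1]
r1 m[X12→φ1] = [1, 1, 1, 1]
r1 m[X12→φ2] = [1, 1, 1, 1]
r1 m[X12→φ5] = [1, 1, 1, 1]
r2 m[φ0→X9] = [33, 31, 18, 25]
r2 m[φ0→X0] = [22, 24, 31, 30]
r2 m[φ1→X0] = [16, 23, 22, 23]
r2 m[φ1→X12] = [24, 16, 26, 18]
r2 m[φ2→X13] = [28, 17, 28, 15]
r2 m[φ2→X12] = [22, 23, 27, 16]
r2 m[φ3→X9] = [8, 6, 3, 9]
r2 m[φ4→X9] = [4, 8, 7, 2]
r2 m[φ5→X12] = [7, 8, 6, 9]
r2 m[φ6→X0] = [9, 9, 1, 2]
r2 m[φ7→X0] = [9, 2, 5, 1]
r2 m[X9→φ0] = [32, 48, 21, 18]
r2 m[X9→φ3] = [132, 248, 126, 50]
r2 m[X9→φ4] = [264, 186, 54, 225]
r2 m[X13→φ2] = [1, 1, 1, 1]
r2 m[X0→φ0] = [1296, 414, 110, 46]
r2 m[X0→φ1] = [1782, 432, 155, 60]
r2 m[X0→φ6] = [3168, 1104, 3410, 690]
r2 m[X0→φ7] = [3168, 4968, 682, 1380]
r2 m[X12→φ1] = [154, 184, 162, 144]
r2 m[X12→φ2] = [168, 128, 156, 162]
r2 m[X12→φ5] = [528, 368, 702, 288]
r3 m[φ0→X9] = [13788, 13264, 3502, 12684]
r3 m[φ0→X0] = [707, 763, 939, 963]
r3 m[φ1→X0] = [2540, 3740, 3570, 3594]
r3 m[φ1→X12] = [8854, 7388, 16701, 10295]
r3 m[φ2→X13] = [4314, 2454, 4298, 2378]
r3 m[φ2→X12] = [22, 23, 27, 16]
r3 m[φ3→X9] = [8, 6, 3, 9]
r3 m[φ4→X9] = [4, 8, 7, 2]
r3 m[φ5→X12] = [7, 8, 6, 9]
r3 m[φ6→X0] = [9, 9, 1, 2]
r3 m[φ7→X0] = [9, 2, 5, 1]
r3 m[X9→φ0] = [32, 48, 21, 18]
r3 m[X9→φ3] = [132, 248, 126, 50]
r3 m[X9→φ4] = [264, 186, 54, 225]
r3 m[X13→φ2] = [1, 1, 1, 1]
r3 m[X0→φ0] = [1296, 414, 110, 46]
r3 m[X0→φ1] = [1782, 432, 155, 60]
r3 m[X0→φ6] = [3168, 1104, 3410, 690]
r3 m[X0→φ7] = [3168, 4968, 682, 1380]
r3 m[X12→φ1] = [154, 184, 162, 144]
r3 m[X12→φ2] = [168, 128, 156, 162]
r3 m[X12→φ5] = [528, 368, 702, 288]
r4 m[φ0→X9] = [13788, 13264, 3502, 12684]
r4 m[φ0→X0] = [707, 763, 939, 963]
r4 m[φ1→X0] = [2540, 3740, 3570, 3594]
r4 m[φ1→X12] = [8854, 7388, 16701, 10295]
r4 m[φ2→X13] = [4314, 2454, 4298, 2378]
r4 m[φ2→X12] = [22, 23, 27, 16]
r4 m[φ3→X9] = [8, 6, 3, 9]
r4 m[φ4→X9] = [4, 8, 7, 2]
r4 m[φ5→X12] = [7, 8, 6, 9]
r4 m[φ6→X0] = [9, 9, 1, 2]
r4 m[φ7→X0] = [9, 2, 5, 1]
r4 m[X9→φ0] = [32, 48, 21, 18]
r4 m[X9→φ3] = [55152, 106112, 24514, 25368]
r4 m[X9→φ4] = [110304, 79584, 10506, 114156]
r4 m[X13→φ2] = [1, 1, 1, 1]
r4 m[X0→φ0] = [205740, 67320, 17850, 7188]
r4 m[X0→φ1] = [57267, 13734, 4695, 1926]
r4 m[X0→φ6] = [16162020, 5707240, 16761150, 3461022]
r4 m[X0→φ7] = [16162020, 25682580, 3352230, 6922044]
r4 m[X12→φ1] = [154, 184, 162, 144]
r4 m[X12→φ2] = [61978, 59104, 100206, 92655]
r4 m[X12→φ5] = [194788, 169924, 450927, 164720]
r5 m[φ0→X9] = [2204082, 2118912, 561642, 2026314]
r5 m[φ0→X0] = [707, 763, 939, 963]
r5 m[φ1→X0] = [2540, 3740, 3570, 3594]
r5 m[φ1→X12] = [281631, 235230, 533232, 329649]
r5 m[φ2→X13] = [2300057, 1196247, 2151349, 1263297]
r5 m[φ2→X12] = [22, 23, 27, 16]
r5 m[φ3→X9] = [8, 6, 3, 9]
r5 m[φ4→X9] = [4, 8, 7, 2]
r5 m[φ5→X12] = [7, 8, 6, 9]
r5 m[φ6→X0] = [9, 9, 1, 2]
r5 m[φ7→X0] = [9, 2, 5, 1]
r5 m[X9→φ0] = [32, 48, 21, 18]
r5 m[X9→φ3] = [55152, 106112, 24514, 25368]
r5 m[X9→φ4] = [110304, 79584, 10506, 114156]
r5 m[X13→φ2] = [1, 1, 1, 1]
r5 m[X0→φ0] = [205740, 67320, 17850, 7188]
r5 m[X0→φ1] = [57267, 13734, 4695, 1926]
r5 m[X0→φ6] = [16162020, 5707240, 16761150, 3461022]
r5 m[X0→φ7] = [16162020, 25682580, 3352230, 6922044]
r5 m[X12→φ1] = [154, 184, 162, 144]
r5 m[X12→φ2] = [61978, 59104, 100206, 92655]
r5 m[X12→φ5] = [194788, 169924, 450927, 164720]
r6 m[φ0→X9] = [2204082, 2118912, 561642, 2026314]
r6 m[φ0→X0] = [707, 763, 939, 963]
r6 m[φ1→X0] = [2540, 3740, 3570, 3594]
r6 m[φ1→X12] = [281631, 235230, 533232, 329649]
r6 m[φ2→X13] = [2300057, 1196247, 2151349, 1263297]
r6 m[φ2→X12] = [22, 23, 27, 16]
r6 m[φ3→X9] = [8, 6, 3, 9]
r6 m[φ4→X9] = [4, 8, 7, 2]
r6 m[φ5→X12] = [7, 8, 6, 9]
r6 m[φ6→X0] = [9, 9, 1, 2]
r6 m[φ7→X0] = [9, 2, 5, 1]
r6 m[X9→φ0] = [32, 48, 21, 18]
r6 m[X9→φ3] = [8816328, 16951296, 3931494, 4052628]
r6 m[X9→φ4] = [17632656, 12713472, 1684926, 18236826]
r6 m[X13→φ2] = [1, 1, 1, 1]
r6 m[X0→φ0] = [205740, 67320, 17850, 7188]
r6 m[X0→φ1] = [57267, 13734, 4695, 1926]
r6 m[X0→φ6] = [16162020, 5707240, 16761150, 3461022]
r6 m[X0→φ7] = [16162020, 25682580, 3352230, 6922044]
r6 m[X12→φ1] = [154, 184, 162, 144]
r6 m[X12→φ2] = [1971417, 1881840, 3199392, 2966841]
r6 m[X12→φ5] = [6195882, 5410290, 14397264, 5274384]
r7 m[φ0→X9] = [2204082, 2118912, 561642, 2026314]
r7 m[φ0→X0] = [707, 763, 939, 963]
r7 m[φ1→X0] = [2540, 3740, 3570, 3594]
r7 m[φ1→X12] = [281631, 235230, 533232, 329649]
r7 m[φ2→X13] = [73444830, 38150118, 68610684, 40300902]
r7 m[φ2→X12] = [22, 23, 27, 16]
r7 m[φ3→X9] = [8, 6, 3, 9]
r7 m[φ4→X9] = [4, 8, 7, 2]
r7 m[φ5→X12] = [7, 8, 6, 9]
r7 m[φ6→X0] = [9, 9, 1, 2]
r7 m[φ7→X0] = [9, 2, 5, 1]
r7 m[X9→φ0] = [32, 48, 21, 18]
r7 m[X9→φ3] = [8816328, 16951296, 3931494, 4052628]
r7 m[X9→φ4] = [17632656, 12713472, 1684926, 18236826]
r7 m[X13→φ2] = [1, 1, 1, 1]
r7 m[X0→φ0] = [205740, 67320, 17850, 7188]
r7 m[X0→φ1] = [57267, 13734, 4695, 1926]
r7 m[X0→φ6] = [16162020, 5707240, 16761150, 3461022]
r7 m[X0→φ7] = [16162020, 25682580, 3352230, 6922044]
r7 m[X12→φ1] = [154, 184, 162, 144]
r7 m[X12→φ2] = [1971417, 1881840, 3199392, 2966841]
r7 m[X12→φ5] = [6195882, 5410290, 14397264, 5274384]
r8 m[φ0→X9] = [2204082, 2118912, 561642, 2026314]
r8 m[φ0→X0] = [707, 763, 939, 963]
r8 m[φ1→X0] = [2540, 3740, 3570, 3594]
r8 m[φ1→X12] = [281631, 235230, 533232, 329649]
r8 m[φ2→X13] = [73444830, 38150118, 68610684, 40300902]
r8 m[φ2→X12] = [22, 23, 27, 16]
r8 m[φ3→X9] = [8, 6, 3, 9]
r8 m[φ4→X9] = [4, 8, 7, 2]
r8 m[φ5→X12] = [7, 8, 6, 9]
r8 m[φ6→X0] = [9, 9, 1, 2]
r8 m[φ7→X0] = [9, 2, 5, 1]
r8 m[X9→φ0] = [32, 48, 21, 18]
r8 m[X9→φ3] = [8816328, 16951296, 3931494, 4052628]
r8 m[X9→φ4] = [17632656, 12713472, 1684926, 18236826]
r8 m[X13→φ2] = [1, 1, 1, 1]
r8 m[X0→φ0] = [205740, 67320, 17850, 7188]
r8 m[X0→φ1] = [57267, 13734, 4695, 1926]
r8 m[X0→φ6] = [16162020, 5707240, 16761150, 3461022]
r8 m[X0→φ7] = [16162020, 25682580, 3352230, 6922044]
r8 m[X12→φ1] = [154, 184, 162, 144]
r8 m[X12→φ2] = [1971417, 1881840, 3199392, 2966841]
r8 m[X12→φ5] = [6195882, 5410290, 14397264, 5274384]
fixed point reached at round 8
b[X13] = ⊗ incoming = [73444830, 38150118, 68610684, 40300902]

b[X13] = [73444830, 38150118, 68610684, 40300902]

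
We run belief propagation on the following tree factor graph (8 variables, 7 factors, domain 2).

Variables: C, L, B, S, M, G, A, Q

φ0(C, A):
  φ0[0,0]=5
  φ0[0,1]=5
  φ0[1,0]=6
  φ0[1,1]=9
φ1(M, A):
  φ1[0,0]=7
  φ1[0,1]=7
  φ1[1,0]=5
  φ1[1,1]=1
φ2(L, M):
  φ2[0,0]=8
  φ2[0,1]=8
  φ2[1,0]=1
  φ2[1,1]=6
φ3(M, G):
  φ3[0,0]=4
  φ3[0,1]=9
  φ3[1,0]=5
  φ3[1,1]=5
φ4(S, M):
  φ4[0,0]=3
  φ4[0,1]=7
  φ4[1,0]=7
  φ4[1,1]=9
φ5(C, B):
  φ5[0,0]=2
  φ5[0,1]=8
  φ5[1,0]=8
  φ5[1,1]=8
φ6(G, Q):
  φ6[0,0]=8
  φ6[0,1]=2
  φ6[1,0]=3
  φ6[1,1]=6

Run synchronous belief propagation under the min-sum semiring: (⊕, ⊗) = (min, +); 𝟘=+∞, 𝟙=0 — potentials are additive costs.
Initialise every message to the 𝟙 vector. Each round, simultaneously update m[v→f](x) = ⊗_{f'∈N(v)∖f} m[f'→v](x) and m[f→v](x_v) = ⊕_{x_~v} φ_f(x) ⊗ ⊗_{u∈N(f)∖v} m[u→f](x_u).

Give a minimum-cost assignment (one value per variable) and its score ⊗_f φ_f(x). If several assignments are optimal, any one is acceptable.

assignment: (C=0, L=1, B=0, S=0, M=0, G=0, A=0, Q=1); score = 24

init: all messages = 𝟙 over 2 values
r1 m[φ0→C] = [5, 6]
r1 m[φ0→A] = [5, 5]
r1 m[φ1→M] = [7, 1]
r1 m[φ1→A] = [5, 1]
r1 m[φ2→L] = [8, 1]
r1 m[φ2→M] = [1, 6]
r1 m[φ3→M] = [4, 5]
r1 m[φ3→G] = [4, 5]
r1 m[φ4→S] = [3, 7]
r1 m[φ4→M] = [3, 7]
r1 m[φ5→C] = [2, 8]
r1 m[φ5→B] = [2, 8]
r1 m[φ6→G] = [2, 3]
r1 m[φ6→Q] = [3, 2]
r1 m[C→φ0] = [0, 0]
r1 m[C→φ5] = [0, 0]
r1 m[L→φ2] = [0, 0]
r1 m[B→φ5] = [0, 0]
r1 m[S→φ4] = [0, 0]
r1 m[M→φ1] = [0, 0]
r1 m[M→φ2] = [0, 0]
r1 m[M→φ3] = [0, 0]
r1 m[M→φ4] = [0, 0]
r1 m[G→φ3] = [0, 0]
r1 m[G→φ6] = [0, 0]
r1 m[A→φ0] = [0, 0]
r1 m[A→φ1] = [0, 0]
r1 m[Q→φ6] = [0, 0]
r2 m[φ0→C] = [5, 6]
r2 m[φ0→A] = [5, 5]
r2 m[φ1→M] = [7, 1]
r2 m[φ1→A] = [5, 1]
r2 m[φ2→L] = [8, 1]
r2 m[φ2→M] = [1, 6]
r2 m[φ3→M] = [4, 5]
r2 m[φ3→G] = [4, 5]
r2 m[φ4→S] = [3, 7]
r2 m[φ4→M] = [3, 7]
r2 m[φ5→C] = [2, 8]
r2 m[φ5→B] = [2, 8]
r2 m[φ6→G] = [2, 3]
r2 m[φ6→Q] = [3, 2]
r2 m[C→φ0] = [2, 8]
r2 m[C→φ5] = [5, 6]
r2 m[L→φ2] = [0, 0]
r2 m[B→φ5] = [0, 0]
r2 m[S→φ4] = [0, 0]
r2 m[M→φ1] = [8, 18]
r2 m[M→φ2] = [14, 13]
r2 m[M→φ3] = [11, 14]
r2 m[M→φ4] = [12, 12]
r2 m[G→φ3] = [2, 3]
r2 m[G→φ6] = [4, 5]
r2 m[A→φ0] = [5, 1]
r2 m[A→φ1] = [5, 5]
r2 m[Q→φ6] = [0, 0]
r3 m[φ0→C] = [6, 10]
r3 m[φ0→A] = [7, 7]
r3 m[φ1→M] = [12, 6]
r3 m[φ1→A] = [15, 15]
r3 m[φ2→L] = [21, 15]
r3 m[φ2→M] = [1, 6]
r3 m[φ3→M] = [6, 7]
r3 m[φ3→G] = [15, 19]
r3 m[φ4→S] = [15, 19]
r3 m[φ4→M] = [3, 7]
r3 m[φ5→C] = [2, 8]
r3 m[φ5→B] = [7, 13]
r3 m[φ6→G] = [2, 3]
r3 m[φ6→Q] = [8, 6]
r3 m[C→φ0] = [2, 8]
r3 m[C→φ5] = [5, 6]
r3 m[L→φ2] = [0, 0]
r3 m[B→φ5] = [0, 0]
r3 m[S→φ4] = [0, 0]
r3 m[M→φ1] = [8, 18]
r3 m[M→φ2] = [14, 13]
r3 m[M→φ3] = [11, 14]
r3 m[M→φ4] = [12, 12]
r3 m[G→φ3] = [2, 3]
r3 m[G→φ6] = [4, 5]
r3 m[A→φ0] = [5, 1]
r3 m[A→φ1] = [5, 5]
r3 m[Q→φ6] = [0, 0]
r4 m[φ0→C] = [6, 10]
r4 m[φ0→A] = [7, 7]
r4 m[φ1→M] = [12, 6]
r4 m[φ1→A] = [15, 15]
r4 m[φ2→L] = [21, 15]
r4 m[φ2→M] = [1, 6]
r4 m[φ3→M] = [6, 7]
r4 m[φ3→G] = [15, 19]
r4 m[φ4→S] = [15, 19]
r4 m[φ4→M] = [3, 7]
r4 m[φ5→C] = [2, 8]
r4 m[φ5→B] = [7, 13]
r4 m[φ6→G] = [2, 3]
r4 m[φ6→Q] = [8, 6]
r4 m[C→φ0] = [2, 8]
r4 m[C→φ5] = [6, 10]
r4 m[L→φ2] = [0, 0]
r4 m[B→φ5] = [0, 0]
r4 m[S→φ4] = [0, 0]
r4 m[M→φ1] = [10, 20]
r4 m[M→φ2] = [21, 20]
r4 m[M→φ3] = [16, 19]
r4 m[M→φ4] = [19, 19]
r4 m[G→φ3] = [2, 3]
r4 m[G→φ6] = [15, 19]
r4 m[A→φ0] = [15, 15]
r4 m[A→φ1] = [7, 7]
r4 m[Q→φ6] = [0, 0]
r5 m[φ0→C] = [20, 21]
r5 m[φ0→A] = [7, 7]
r5 m[φ1→M] = [14, 8]
r5 m[φ1→A] = [17, 17]
r5 m[φ2→L] = [28, 22]
r5 m[φ2→M] = [1, 6]
r5 m[φ3→M] = [6, 7]
r5 m[φ3→G] = [20, 24]
r5 m[φ4→S] = [22, 26]
r5 m[φ4→M] = [3, 7]
r5 m[φ5→C] = [2, 8]
r5 m[φ5→B] = [8, 14]
r5 m[φ6→G] = [2, 3]
r5 m[φ6→Q] = [22, 17]
r5 m[C→φ0] = [2, 8]
r5 m[C→φ5] = [6, 10]
r5 m[L→φ2] = [0, 0]
r5 m[B→φ5] = [0, 0]
r5 m[S→φ4] = [0, 0]
r5 m[M→φ1] = [10, 20]
r5 m[M→φ2] = [21, 20]
r5 m[M→φ3] = [16, 19]
r5 m[M→φ4] = [19, 19]
r5 m[G→φ3] = [2, 3]
r5 m[G→φ6] = [15, 19]
r5 m[A→φ0] = [15, 15]
r5 m[A→φ1] = [7, 7]
r5 m[Q→φ6] = [0, 0]
r6 m[φ0→C] = [20, 21]
r6 m[φ0→A] = [7, 7]
r6 m[φ1→M] = [14, 8]
r6 m[φ1→A] = [17, 17]
r6 m[φ2→L] = [28, 22]
r6 m[φ2→M] = [1, 6]
r6 m[φ3→M] = [6, 7]
r6 m[φ3→G] = [20, 24]
r6 m[φ4→S] = [22, 26]
r6 m[φ4→M] = [3, 7]
r6 m[φ5→C] = [2, 8]
r6 m[φ5→B] = [8, 14]
r6 m[φ6→G] = [2, 3]
r6 m[φ6→Q] = [22, 17]
r6 m[C→φ0] = [2, 8]
r6 m[C→φ5] = [20, 21]
r6 m[L→φ2] = [0, 0]
r6 m[B→φ5] = [0, 0]
r6 m[S→φ4] = [0, 0]
r6 m[M→φ1] = [10, 20]
r6 m[M→φ2] = [23, 22]
r6 m[M→φ3] = [18, 21]
r6 m[M→φ4] = [21, 21]
r6 m[G→φ3] = [2, 3]
r6 m[G→φ6] = [20, 24]
r6 m[A→φ0] = [17, 17]
r6 m[A→φ1] = [7, 7]
r6 m[Q→φ6] = [0, 0]
r7 m[φ0→C] = [22, 23]
r7 m[φ0→A] = [7, 7]
r7 m[φ1→M] = [14, 8]
r7 m[φ1→A] = [17, 17]
r7 m[φ2→L] = [30, 24]
r7 m[φ2→M] = [1, 6]
r7 m[φ3→M] = [6, 7]
r7 m[φ3→G] = [22, 26]
r7 m[φ4→S] = [24, 28]
r7 m[φ4→M] = [3, 7]
r7 m[φ5→C] = [2, 8]
r7 m[φ5→B] = [22, 28]
r7 m[φ6→G] = [2, 3]
r7 m[φ6→Q] = [27, 22]
r7 m[C→φ0] = [2, 8]
r7 m[C→φ5] = [20, 21]
r7 m[L→φ2] = [0, 0]
r7 m[B→φ5] = [0, 0]
r7 m[S→φ4] = [0, 0]
r7 m[M→φ1] = [10, 20]
r7 m[M→φ2] = [23, 22]
r7 m[M→φ3] = [18, 21]
r7 m[M→φ4] = [21, 21]
r7 m[G→φ3] = [2, 3]
r7 m[G→φ6] = [20, 24]
r7 m[A→φ0] = [17, 17]
r7 m[A→φ1] = [7, 7]
r7 m[Q→φ6] = [0, 0]
r8 m[φ0→C] = [22, 23]
r8 m[φ0→A] = [7, 7]
r8 m[φ1→M] = [14, 8]
r8 m[φ1→A] = [17, 17]
r8 m[φ2→L] = [30, 24]
r8 m[φ2→M] = [1, 6]
r8 m[φ3→M] = [6, 7]
r8 m[φ3→G] = [22, 26]
r8 m[φ4→S] = [24, 28]
r8 m[φ4→M] = [3, 7]
r8 m[φ5→C] = [2, 8]
r8 m[φ5→B] = [22, 28]
r8 m[φ6→G] = [2, 3]
r8 m[φ6→Q] = [27, 22]
r8 m[C→φ0] = [2, 8]
r8 m[C→φ5] = [22, 23]
r8 m[L→φ2] = [0, 0]
r8 m[B→φ5] = [0, 0]
r8 m[S→φ4] = [0, 0]
r8 m[M→φ1] = [10, 20]
r8 m[M→φ2] = [23, 22]
r8 m[M→φ3] = [18, 21]
r8 m[M→φ4] = [21, 21]
r8 m[G→φ3] = [2, 3]
r8 m[G→φ6] = [22, 26]
r8 m[A→φ0] = [17, 17]
r8 m[A→φ1] = [7, 7]
r8 m[Q→φ6] = [0, 0]
r9 m[φ0→C] = [22, 23]
r9 m[φ0→A] = [7, 7]
r9 m[φ1→M] = [14, 8]
r9 m[φ1→A] = [17, 17]
r9 m[φ2→L] = [30, 24]
r9 m[φ2→M] = [1, 6]
r9 m[φ3→M] = [6, 7]
r9 m[φ3→G] = [22, 26]
r9 m[φ4→S] = [24, 28]
r9 m[φ4→M] = [3, 7]
r9 m[φ5→C] = [2, 8]
r9 m[φ5→B] = [24, 30]
r9 m[φ6→G] = [2, 3]
r9 m[φ6→Q] = [29, 24]
r9 m[C→φ0] = [2, 8]
r9 m[C→φ5] = [22, 23]
r9 m[L→φ2] = [0, 0]
r9 m[B→φ5] = [0, 0]
r9 m[S→φ4] = [0, 0]
r9 m[M→φ1] = [10, 20]
r9 m[M→φ2] = [23, 22]
r9 m[M→φ3] = [18, 21]
r9 m[M→φ4] = [21, 21]
r9 m[G→φ3] = [2, 3]
r9 m[G→φ6] = [22, 26]
r9 m[A→φ0] = [17, 17]
r9 m[A→φ1] = [7, 7]
r9 m[Q→φ6] = [0, 0]
r10 m[φ0→C] = [22, 23]
r10 m[φ0→A] = [7, 7]
r10 m[φ1→M] = [14, 8]
r10 m[φ1→A] = [17, 17]
r10 m[φ2→L] = [30, 24]
r10 m[φ2→M] = [1, 6]
r10 m[φ3→M] = [6, 7]
r10 m[φ3→G] = [22, 26]
r10 m[φ4→S] = [24, 28]
r10 m[φ4→M] = [3, 7]
r10 m[φ5→C] = [2, 8]
r10 m[φ5→B] = [24, 30]
r10 m[φ6→G] = [2, 3]
r10 m[φ6→Q] = [29, 24]
r10 m[C→φ0] = [2, 8]
r10 m[C→φ5] = [22, 23]
r10 m[L→φ2] = [0, 0]
r10 m[B→φ5] = [0, 0]
r10 m[S→φ4] = [0, 0]
r10 m[M→φ1] = [10, 20]
r10 m[M→φ2] = [23, 22]
r10 m[M→φ3] = [18, 21]
r10 m[M→φ4] = [21, 21]
r10 m[G→φ3] = [2, 3]
r10 m[G→φ6] = [22, 26]
r10 m[A→φ0] = [17, 17]
r10 m[A→φ1] = [7, 7]
r10 m[Q→φ6] = [0, 0]
fixed point reached at round 10
traceback from C: (C=0, L=1, B=0, S=0, M=0, G=0, A=0, Q=1), score=24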